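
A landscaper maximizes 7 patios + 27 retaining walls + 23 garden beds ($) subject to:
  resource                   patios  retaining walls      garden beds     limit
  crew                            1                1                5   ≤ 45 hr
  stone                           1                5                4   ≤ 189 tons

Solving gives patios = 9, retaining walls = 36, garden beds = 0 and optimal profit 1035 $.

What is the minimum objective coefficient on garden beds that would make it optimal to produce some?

Check each constraint at x*: crew 45/45 (tight); stone 189/189 (tight).
From A_Bᵀ y = c: 1·y_crew + 1·y_stone = 7; 1·y_crew + 5·y_stone = 27.
This yields shadow prices y_crew = 2, y_stone = 5.
garden beds enters the basis when its profit ≥ yᵀa₃ = 2·5 + 5·4 = 30.

30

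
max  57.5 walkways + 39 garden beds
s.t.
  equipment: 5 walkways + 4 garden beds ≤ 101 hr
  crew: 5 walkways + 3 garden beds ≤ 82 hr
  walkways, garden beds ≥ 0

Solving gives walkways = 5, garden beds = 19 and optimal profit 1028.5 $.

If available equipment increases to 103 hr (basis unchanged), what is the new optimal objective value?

Both equipment and crew are binding at x*.
The binding rows give the dual system: 5·y_equipment + 5·y_crew = 57.5 and 4·y_equipment + 3·y_crew = 39.
→ y_equipment = 4.5 and y_crew = 7.
Δz = y_equipment·Δb = 4.5 × (2) = 9, so new z* = 1028.5 + 9 = 1037.5.

1037.5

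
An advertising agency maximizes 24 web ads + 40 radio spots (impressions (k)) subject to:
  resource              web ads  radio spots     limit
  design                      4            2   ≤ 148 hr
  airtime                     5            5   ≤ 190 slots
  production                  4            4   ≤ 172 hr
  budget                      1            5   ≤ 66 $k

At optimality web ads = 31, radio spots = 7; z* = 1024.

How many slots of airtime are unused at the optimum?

airtime used = 5·31 + 5·7 = 190; slack = 190 − 190 = 0.

0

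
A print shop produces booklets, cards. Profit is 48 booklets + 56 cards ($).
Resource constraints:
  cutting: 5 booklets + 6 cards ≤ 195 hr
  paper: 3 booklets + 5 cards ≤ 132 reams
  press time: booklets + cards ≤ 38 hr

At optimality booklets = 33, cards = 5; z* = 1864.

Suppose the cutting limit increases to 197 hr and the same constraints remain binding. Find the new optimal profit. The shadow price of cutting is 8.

Δb = 2, so new z* = 1864 + (8)·(2) = 1864 + 16 = 1880.

1880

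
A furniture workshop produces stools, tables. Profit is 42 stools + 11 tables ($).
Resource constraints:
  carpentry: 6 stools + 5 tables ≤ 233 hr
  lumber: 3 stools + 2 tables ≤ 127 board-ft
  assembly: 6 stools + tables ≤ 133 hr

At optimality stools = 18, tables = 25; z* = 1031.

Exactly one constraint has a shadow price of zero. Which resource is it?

lumber

carpentry: 233/233 (binding)
lumber: 104/127 (slack 23)
assembly: 133/133 (binding)
By complementary slackness, a constraint with positive slack has shadow price 0 → lumber.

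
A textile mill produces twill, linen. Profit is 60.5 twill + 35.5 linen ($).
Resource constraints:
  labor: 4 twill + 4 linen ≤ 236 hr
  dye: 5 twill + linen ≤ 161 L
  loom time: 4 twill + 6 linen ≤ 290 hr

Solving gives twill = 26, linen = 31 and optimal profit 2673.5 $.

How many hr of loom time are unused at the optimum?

0

loom time used = 4·26 + 6·31 = 290; slack = 290 − 290 = 0.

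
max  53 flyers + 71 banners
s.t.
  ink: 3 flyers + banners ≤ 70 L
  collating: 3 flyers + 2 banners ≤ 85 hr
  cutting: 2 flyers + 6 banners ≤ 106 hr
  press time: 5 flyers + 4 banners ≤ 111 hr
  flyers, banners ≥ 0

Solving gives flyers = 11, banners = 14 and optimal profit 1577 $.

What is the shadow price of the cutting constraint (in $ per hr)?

Binding: cutting and press time. Non-binding: ink (23 unused), collating (24 unused).
Since ink, collating are not tight, their duals are 0.
From A_Bᵀ y = c: 2·y_cutting + 5·y_press time = 53; 6·y_cutting + 4·y_press time = 71.
Solving: y_cutting = 6.5, y_press time = 8.
Shadow price of cutting = 6.5.

6.5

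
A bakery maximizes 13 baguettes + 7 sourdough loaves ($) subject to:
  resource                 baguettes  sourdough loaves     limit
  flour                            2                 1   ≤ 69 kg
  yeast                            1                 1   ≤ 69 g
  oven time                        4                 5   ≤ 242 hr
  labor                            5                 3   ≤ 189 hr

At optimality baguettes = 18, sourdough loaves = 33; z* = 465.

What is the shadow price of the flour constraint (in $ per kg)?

4

Check each constraint at x*: flour 69/69 (tight); yeast 51/69 (slack 18); oven time 237/242 (slack 5); labor 189/189 (tight).
Since yeast, oven time are not tight, their duals are 0.
The binding rows give the dual system: 2·y_flour + 5·y_labor = 13 and 1·y_flour + 3·y_labor = 7.
Solving: y_flour = 4, y_labor = 1.
Shadow price of flour = 4.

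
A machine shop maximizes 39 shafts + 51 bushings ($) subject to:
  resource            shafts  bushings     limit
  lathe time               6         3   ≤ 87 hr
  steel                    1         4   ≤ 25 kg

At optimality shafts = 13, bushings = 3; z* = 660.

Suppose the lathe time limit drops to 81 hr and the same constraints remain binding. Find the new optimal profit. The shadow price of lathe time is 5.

Δb = -6, so new z* = 660 + (5)·(-6) = 660 − 30 = 630.

630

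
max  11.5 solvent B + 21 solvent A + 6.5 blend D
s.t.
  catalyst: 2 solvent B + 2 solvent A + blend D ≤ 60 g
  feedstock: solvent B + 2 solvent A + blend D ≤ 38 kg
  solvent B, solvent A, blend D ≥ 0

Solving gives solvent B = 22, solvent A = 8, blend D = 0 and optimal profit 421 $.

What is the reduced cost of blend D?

-4

Check each constraint at x*: catalyst 60/60 (tight); feedstock 38/38 (tight).
The binding rows give the dual system: 2·y_catalyst + 1·y_feedstock = 11.5 and 2·y_catalyst + 2·y_feedstock = 21.
→ y_catalyst = 1 and y_feedstock = 9.5.
Reduced cost of blend D: c₃ − yᵀa₃ = 6.5 − (1·1 + 9.5·1) = 6.5 − 10.5 = -4.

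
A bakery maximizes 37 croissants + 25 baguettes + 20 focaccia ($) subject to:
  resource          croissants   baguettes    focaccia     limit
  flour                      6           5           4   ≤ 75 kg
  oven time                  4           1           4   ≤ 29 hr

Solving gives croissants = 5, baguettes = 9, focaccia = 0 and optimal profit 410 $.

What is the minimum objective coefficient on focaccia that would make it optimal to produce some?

28

Both flour and oven time are binding at x*.
Dual feasibility on the basic columns requires 6·y_flour + 4·y_oven time = 37, 5·y_flour + 1·y_oven time = 25.
→ y_flour = 4.5 and y_oven time = 2.5.
focaccia enters the basis when its profit ≥ yᵀa₃ = 4.5·4 + 2.5·4 = 28.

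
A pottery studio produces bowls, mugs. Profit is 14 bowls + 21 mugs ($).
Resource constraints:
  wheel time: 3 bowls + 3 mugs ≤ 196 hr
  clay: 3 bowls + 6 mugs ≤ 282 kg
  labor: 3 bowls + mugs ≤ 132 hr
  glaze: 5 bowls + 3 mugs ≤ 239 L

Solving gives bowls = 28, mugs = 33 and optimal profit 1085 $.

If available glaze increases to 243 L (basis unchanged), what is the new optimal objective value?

1089

Check each constraint at x*: wheel time 183/196 (slack 13); clay 282/282 (tight); labor 117/132 (slack 15); glaze 239/239 (tight).
By complementary slackness, y = 0 for the non-binding constraints.
Dual feasibility on the basic columns requires 3·y_clay + 5·y_glaze = 14, 6·y_clay + 3·y_glaze = 21.
→ y_clay = 3 and y_glaze = 1.
Δz = y_glaze·Δb = 1 × (4) = 4, so new z* = 1085 + 4 = 1089.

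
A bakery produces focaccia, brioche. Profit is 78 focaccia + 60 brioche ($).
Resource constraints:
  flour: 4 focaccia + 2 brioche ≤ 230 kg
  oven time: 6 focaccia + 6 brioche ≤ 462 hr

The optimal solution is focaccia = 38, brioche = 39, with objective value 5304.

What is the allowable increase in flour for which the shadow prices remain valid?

Binding constraints: flour, oven time. The basis is B = [[4,2],[6,6]] with det 12.
Per unit increase in flour, x* moves by d = (0.5, -0.5).
The basis stays optimal until brioche reaches 0; allowable increase = 78 kg.

78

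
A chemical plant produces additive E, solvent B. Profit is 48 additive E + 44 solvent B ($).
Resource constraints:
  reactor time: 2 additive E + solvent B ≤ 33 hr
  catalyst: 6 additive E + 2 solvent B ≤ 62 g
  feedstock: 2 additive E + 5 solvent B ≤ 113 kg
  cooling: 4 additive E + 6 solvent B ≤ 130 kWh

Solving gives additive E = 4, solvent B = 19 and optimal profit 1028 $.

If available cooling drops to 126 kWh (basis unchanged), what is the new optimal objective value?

1004

At the optimum: reactor time uses 27 of 33 (slack = 6); catalyst uses 62 of 62 (binding); feedstock uses 103 of 113 (slack = 10); cooling uses 130 of 130 (binding).
By complementary slackness, y = 0 for the non-binding constraints.
The binding rows give the dual system: 6·y_catalyst + 4·y_cooling = 48 and 2·y_catalyst + 6·y_cooling = 44.
This yields shadow prices y_catalyst = 4, y_cooling = 6.
Δz = y_cooling·Δb = 6 × (-4) = -24, so new z* = 1028 − 24 = 1004.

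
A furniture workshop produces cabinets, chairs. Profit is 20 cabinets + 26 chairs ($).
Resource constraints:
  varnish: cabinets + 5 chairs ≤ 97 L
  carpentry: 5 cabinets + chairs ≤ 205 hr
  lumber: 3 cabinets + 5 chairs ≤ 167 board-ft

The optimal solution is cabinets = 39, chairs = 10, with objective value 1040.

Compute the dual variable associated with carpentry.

1

Binding: carpentry and lumber. Non-binding: varnish (8 unused).
Slack constraints have shadow price 0 (complementary slackness).
From A_Bᵀ y = c: 5·y_carpentry + 3·y_lumber = 20; 1·y_carpentry + 5·y_lumber = 26.
→ y_carpentry = 1 and y_lumber = 5.
Shadow price of carpentry = 1.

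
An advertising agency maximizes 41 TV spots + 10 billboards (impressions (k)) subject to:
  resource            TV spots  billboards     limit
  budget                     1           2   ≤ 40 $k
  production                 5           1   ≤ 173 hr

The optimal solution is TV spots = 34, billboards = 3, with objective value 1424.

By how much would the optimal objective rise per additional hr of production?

8

Check each constraint at x*: budget 40/40 (tight); production 173/173 (tight).
Dual feasibility on the basic columns requires 1·y_budget + 5·y_production = 41, 2·y_budget + 1·y_production = 10.
Solving: y_budget = 1, y_production = 8.
Shadow price of production = 8.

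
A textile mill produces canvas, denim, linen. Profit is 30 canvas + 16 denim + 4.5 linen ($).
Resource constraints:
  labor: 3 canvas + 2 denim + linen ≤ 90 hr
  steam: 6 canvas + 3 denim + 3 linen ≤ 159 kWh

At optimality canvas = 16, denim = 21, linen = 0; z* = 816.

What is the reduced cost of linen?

At the optimum: labor uses 90 of 90 (binding); steam uses 159 of 159 (binding).
The binding rows give the dual system: 3·y_labor + 6·y_steam = 30 and 2·y_labor + 3·y_steam = 16.
Solving: y_labor = 2, y_steam = 4.
Reduced cost of linen: c₃ − yᵀa₃ = 4.5 − (2·1 + 4·3) = 4.5 − 14 = -9.5.

-9.5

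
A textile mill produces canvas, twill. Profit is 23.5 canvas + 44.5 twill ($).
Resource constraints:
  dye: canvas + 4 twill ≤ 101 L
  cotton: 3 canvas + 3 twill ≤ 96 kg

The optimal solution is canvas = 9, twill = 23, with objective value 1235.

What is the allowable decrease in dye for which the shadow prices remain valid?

69

Binding constraints: dye, cotton. The basis is B = [[1,4],[3,3]] with det -9.
Per unit decrease in dye, x* moves by d = (0.3333, -0.3333).
The basis stays optimal until twill reaches 0; allowable decrease = 69 L.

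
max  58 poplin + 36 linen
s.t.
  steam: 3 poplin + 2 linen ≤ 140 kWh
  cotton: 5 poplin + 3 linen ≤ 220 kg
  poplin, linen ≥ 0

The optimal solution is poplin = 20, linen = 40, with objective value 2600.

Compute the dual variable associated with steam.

6

Both steam and cotton are binding at x*.
The binding rows give the dual system: 3·y_steam + 5·y_cotton = 58 and 2·y_steam + 3·y_cotton = 36.
Solving: y_steam = 6, y_cotton = 8.
Shadow price of steam = 6.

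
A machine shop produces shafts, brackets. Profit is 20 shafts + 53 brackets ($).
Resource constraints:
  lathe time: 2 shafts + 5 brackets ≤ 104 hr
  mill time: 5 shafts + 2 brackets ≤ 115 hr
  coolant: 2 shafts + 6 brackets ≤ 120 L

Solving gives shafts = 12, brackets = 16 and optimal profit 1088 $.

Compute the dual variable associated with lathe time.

7

Check each constraint at x*: lathe time 104/104 (tight); mill time 92/115 (slack 23); coolant 120/120 (tight).
Slack constraints have shadow price 0 (complementary slackness).
From A_Bᵀ y = c: 2·y_lathe time + 2·y_coolant = 20; 5·y_lathe time + 6·y_coolant = 53.
Solving: y_lathe time = 7, y_coolant = 3.
Shadow price of lathe time = 7.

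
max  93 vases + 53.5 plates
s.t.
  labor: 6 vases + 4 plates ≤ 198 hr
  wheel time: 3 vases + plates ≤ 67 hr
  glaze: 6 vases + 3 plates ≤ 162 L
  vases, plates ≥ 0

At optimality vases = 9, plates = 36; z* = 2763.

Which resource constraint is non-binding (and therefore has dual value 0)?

labor: 198/198 (binding)
wheel time: 63/67 (slack 4)
glaze: 162/162 (binding)
By complementary slackness, a constraint with positive slack has shadow price 0 → wheel time.

wheel time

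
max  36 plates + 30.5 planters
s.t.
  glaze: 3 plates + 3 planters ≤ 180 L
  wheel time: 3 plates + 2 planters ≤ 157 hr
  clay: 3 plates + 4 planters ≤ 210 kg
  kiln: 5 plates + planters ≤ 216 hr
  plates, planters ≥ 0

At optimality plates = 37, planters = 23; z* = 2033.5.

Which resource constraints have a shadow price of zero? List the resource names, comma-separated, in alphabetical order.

glaze: 180/180 (binding)
wheel time: 157/157 (binding)
clay: 203/210 (slack 7)
kiln: 208/216 (slack 8)
By complementary slackness, a constraint with positive slack has shadow price 0 → clay, kiln.

clay, kiln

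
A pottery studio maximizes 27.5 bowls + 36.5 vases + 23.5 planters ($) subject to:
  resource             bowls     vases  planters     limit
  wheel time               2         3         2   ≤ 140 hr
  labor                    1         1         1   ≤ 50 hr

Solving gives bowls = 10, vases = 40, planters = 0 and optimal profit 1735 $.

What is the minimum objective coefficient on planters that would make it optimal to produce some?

27.5

Both wheel time and labor are binding at x*.
The binding rows give the dual system: 2·y_wheel time + 1·y_labor = 27.5 and 3·y_wheel time + 1·y_labor = 36.5.
→ y_wheel time = 9 and y_labor = 9.5.
planters enters the basis when its profit ≥ yᵀa₃ = 9·2 + 9.5·1 = 27.5.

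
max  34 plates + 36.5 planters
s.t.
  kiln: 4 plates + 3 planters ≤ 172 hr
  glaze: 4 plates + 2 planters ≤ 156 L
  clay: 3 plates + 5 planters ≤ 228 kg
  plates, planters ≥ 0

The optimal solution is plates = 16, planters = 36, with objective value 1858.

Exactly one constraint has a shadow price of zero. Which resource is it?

kiln: 172/172 (binding)
glaze: 136/156 (slack 20)
clay: 228/228 (binding)
By complementary slackness, a constraint with positive slack has shadow price 0 → glaze.

glaze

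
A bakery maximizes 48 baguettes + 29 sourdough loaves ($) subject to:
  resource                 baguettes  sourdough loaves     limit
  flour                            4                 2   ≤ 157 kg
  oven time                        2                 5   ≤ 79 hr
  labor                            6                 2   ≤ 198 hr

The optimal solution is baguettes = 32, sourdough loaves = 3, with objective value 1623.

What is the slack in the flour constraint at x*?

23

flour used = 4·32 + 2·3 = 134; slack = 157 − 134 = 23.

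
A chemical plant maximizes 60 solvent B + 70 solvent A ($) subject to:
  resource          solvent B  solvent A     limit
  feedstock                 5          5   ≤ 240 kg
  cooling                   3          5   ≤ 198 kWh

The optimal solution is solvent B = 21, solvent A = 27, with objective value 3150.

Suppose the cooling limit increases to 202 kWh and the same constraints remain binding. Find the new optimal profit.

Check each constraint at x*: feedstock 240/240 (tight); cooling 198/198 (tight).
From A_Bᵀ y = c: 5·y_feedstock + 3·y_cooling = 60; 5·y_feedstock + 5·y_cooling = 70.
This yields shadow prices y_feedstock = 9, y_cooling = 5.
Δz = y_cooling·Δb = 5 × (4) = 20, so new z* = 3150 + 20 = 3170.

3170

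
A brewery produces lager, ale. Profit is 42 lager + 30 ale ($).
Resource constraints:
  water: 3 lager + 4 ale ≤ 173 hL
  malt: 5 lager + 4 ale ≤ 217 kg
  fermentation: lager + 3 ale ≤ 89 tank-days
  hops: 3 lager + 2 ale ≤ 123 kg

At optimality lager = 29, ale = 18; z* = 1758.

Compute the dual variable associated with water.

0

Check each constraint at x*: water 159/173 (slack 14); malt 217/217 (tight); fermentation 83/89 (slack 6); hops 123/123 (tight).
Slack constraints have shadow price 0 (complementary slackness).
Dual feasibility on the basic columns requires 5·y_malt + 3·y_hops = 42, 4·y_malt + 2·y_hops = 30.
This yields shadow prices y_malt = 3, y_hops = 9.
Shadow price of water = 0.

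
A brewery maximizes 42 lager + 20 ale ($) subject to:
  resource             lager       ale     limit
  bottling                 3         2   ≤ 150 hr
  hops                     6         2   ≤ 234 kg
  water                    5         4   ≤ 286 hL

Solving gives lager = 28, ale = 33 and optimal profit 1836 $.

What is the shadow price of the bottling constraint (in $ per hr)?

6

At the optimum: bottling uses 150 of 150 (binding); hops uses 234 of 234 (binding); water uses 272 of 286 (slack = 14).
Since water is not tight, its dual is 0.
From A_Bᵀ y = c: 3·y_bottling + 6·y_hops = 42; 2·y_bottling + 2·y_hops = 20.
Solving: y_bottling = 6, y_hops = 4.
Shadow price of bottling = 6.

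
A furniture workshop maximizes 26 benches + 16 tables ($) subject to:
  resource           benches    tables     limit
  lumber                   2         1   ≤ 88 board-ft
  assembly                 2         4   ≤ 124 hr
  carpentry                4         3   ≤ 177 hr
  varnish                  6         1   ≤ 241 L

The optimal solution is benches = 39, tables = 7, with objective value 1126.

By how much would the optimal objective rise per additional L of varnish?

1

Check each constraint at x*: lumber 85/88 (slack 3); assembly 106/124 (slack 18); carpentry 177/177 (tight); varnish 241/241 (tight).
By complementary slackness, y = 0 for the non-binding constraints.
From A_Bᵀ y = c: 4·y_carpentry + 6·y_varnish = 26; 3·y_carpentry + 1·y_varnish = 16.
Solving: y_carpentry = 5, y_varnish = 1.
Shadow price of varnish = 1.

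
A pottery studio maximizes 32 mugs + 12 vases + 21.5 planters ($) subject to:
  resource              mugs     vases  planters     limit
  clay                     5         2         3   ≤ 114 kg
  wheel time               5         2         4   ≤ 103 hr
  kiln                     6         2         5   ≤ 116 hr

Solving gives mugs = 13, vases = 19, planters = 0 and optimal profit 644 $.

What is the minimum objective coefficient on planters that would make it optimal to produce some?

Check each constraint at x*: clay 103/114 (slack 11); wheel time 103/103 (tight); kiln 116/116 (tight).
Slack constraints have shadow price 0 (complementary slackness).
From A_Bᵀ y = c: 5·y_wheel time + 6·y_kiln = 32; 2·y_wheel time + 2·y_kiln = 12.
This yields shadow prices y_wheel time = 4, y_kiln = 2.
planters enters the basis when its profit ≥ yᵀa₃ = 4·4 + 2·5 = 26.

26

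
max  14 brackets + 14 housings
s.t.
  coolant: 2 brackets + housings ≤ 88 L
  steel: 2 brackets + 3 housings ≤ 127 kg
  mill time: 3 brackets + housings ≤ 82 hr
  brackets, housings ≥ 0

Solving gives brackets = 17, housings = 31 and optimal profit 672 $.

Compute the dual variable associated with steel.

4

At the optimum: coolant uses 65 of 88 (slack = 23); steel uses 127 of 127 (binding); mill time uses 82 of 82 (binding).
Since coolant is not tight, its dual is 0.
From A_Bᵀ y = c: 2·y_steel + 3·y_mill time = 14; 3·y_steel + 1·y_mill time = 14.
→ y_steel = 4 and y_mill time = 2.
Shadow price of steel = 4.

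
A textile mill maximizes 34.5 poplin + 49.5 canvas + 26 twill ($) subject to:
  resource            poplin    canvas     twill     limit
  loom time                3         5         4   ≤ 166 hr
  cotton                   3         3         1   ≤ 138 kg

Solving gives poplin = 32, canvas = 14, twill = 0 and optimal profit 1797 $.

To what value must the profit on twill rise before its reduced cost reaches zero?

Check each constraint at x*: loom time 166/166 (tight); cotton 138/138 (tight).
The binding rows give the dual system: 3·y_loom time + 3·y_cotton = 34.5 and 5·y_loom time + 3·y_cotton = 49.5.
→ y_loom time = 7.5 and y_cotton = 4.
twill enters the basis when its profit ≥ yᵀa₃ = 7.5·4 + 4·1 = 34.

34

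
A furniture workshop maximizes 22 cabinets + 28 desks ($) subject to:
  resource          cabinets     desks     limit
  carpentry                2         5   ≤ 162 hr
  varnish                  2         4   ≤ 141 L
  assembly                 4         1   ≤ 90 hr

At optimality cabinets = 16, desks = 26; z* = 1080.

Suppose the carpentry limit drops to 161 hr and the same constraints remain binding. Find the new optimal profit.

Binding: carpentry and assembly. Non-binding: varnish (5 unused).
Since varnish is not tight, its dual is 0.
From A_Bᵀ y = c: 2·y_carpentry + 4·y_assembly = 22; 5·y_carpentry + 1·y_assembly = 28.
→ y_carpentry = 5 and y_assembly = 3.
Δz = y_carpentry·Δb = 5 × (-1) = -5, so new z* = 1080 − 5 = 1075.

1075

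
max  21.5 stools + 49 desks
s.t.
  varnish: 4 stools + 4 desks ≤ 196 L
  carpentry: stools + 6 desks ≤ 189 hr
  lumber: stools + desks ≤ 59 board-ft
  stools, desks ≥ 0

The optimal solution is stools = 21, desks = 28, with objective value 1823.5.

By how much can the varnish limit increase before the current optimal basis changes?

40

Binding constraints: varnish, carpentry. The basis is B = [[4,4],[1,6]] with det 20.
Per unit increase in varnish, x* moves by d = (0.3, -0.05).
The basis stays optimal until lumber becomes binding; allowable increase = 40 L.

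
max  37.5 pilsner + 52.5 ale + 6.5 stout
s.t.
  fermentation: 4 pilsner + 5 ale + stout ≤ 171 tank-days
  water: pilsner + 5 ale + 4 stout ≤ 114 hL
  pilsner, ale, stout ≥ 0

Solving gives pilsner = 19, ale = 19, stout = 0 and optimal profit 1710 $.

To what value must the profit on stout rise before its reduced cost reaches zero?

At the optimum: fermentation uses 171 of 171 (binding); water uses 114 of 114 (binding).
From A_Bᵀ y = c: 4·y_fermentation + 1·y_water = 37.5; 5·y_fermentation + 5·y_water = 52.5.
This yields shadow prices y_fermentation = 9, y_water = 1.5.
stout enters the basis when its profit ≥ yᵀa₃ = 9·1 + 1.5·4 = 15.

15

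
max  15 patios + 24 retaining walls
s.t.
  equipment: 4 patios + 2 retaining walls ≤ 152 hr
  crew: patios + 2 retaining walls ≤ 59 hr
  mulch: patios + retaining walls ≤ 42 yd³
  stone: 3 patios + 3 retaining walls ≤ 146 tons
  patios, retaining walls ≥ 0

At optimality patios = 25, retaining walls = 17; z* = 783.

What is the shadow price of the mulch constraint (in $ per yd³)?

Check each constraint at x*: equipment 134/152 (slack 18); crew 59/59 (tight); mulch 42/42 (tight); stone 126/146 (slack 20).
Since equipment, stone are not tight, their duals are 0.
The binding rows give the dual system: 1·y_crew + 1·y_mulch = 15 and 2·y_crew + 1·y_mulch = 24.
Solving: y_crew = 9, y_mulch = 6.
Shadow price of mulch = 6.

6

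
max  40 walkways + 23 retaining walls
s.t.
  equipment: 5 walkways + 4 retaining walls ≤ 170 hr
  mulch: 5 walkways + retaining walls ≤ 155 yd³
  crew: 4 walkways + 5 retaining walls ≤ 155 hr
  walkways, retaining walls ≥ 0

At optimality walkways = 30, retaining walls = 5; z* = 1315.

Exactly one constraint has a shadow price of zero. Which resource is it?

equipment: 170/170 (binding)
mulch: 155/155 (binding)
crew: 145/155 (slack 10)
By complementary slackness, a constraint with positive slack has shadow price 0 → crew.

crew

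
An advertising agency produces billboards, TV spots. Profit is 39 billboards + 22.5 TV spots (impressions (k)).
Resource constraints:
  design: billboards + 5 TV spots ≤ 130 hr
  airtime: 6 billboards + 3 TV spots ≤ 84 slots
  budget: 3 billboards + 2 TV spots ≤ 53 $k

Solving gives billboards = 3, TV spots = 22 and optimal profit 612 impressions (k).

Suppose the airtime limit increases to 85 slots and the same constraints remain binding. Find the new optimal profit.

615.5

Binding: airtime and budget. Non-binding: design (17 unused).
By complementary slackness, y = 0 for the non-binding constraint.
Dual feasibility on the basic columns requires 6·y_airtime + 3·y_budget = 39, 3·y_airtime + 2·y_budget = 22.5.
Solving: y_airtime = 3.5, y_budget = 6.
Δz = y_airtime·Δb = 3.5 × (1) = 3.5, so new z* = 612 + 3.5 = 615.5.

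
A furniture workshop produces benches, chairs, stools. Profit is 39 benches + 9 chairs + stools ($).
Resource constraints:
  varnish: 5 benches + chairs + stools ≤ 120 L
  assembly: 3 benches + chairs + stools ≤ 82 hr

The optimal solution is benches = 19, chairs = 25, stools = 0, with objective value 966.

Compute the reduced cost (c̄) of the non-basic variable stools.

-8

Both varnish and assembly are binding at x*.
Dual feasibility on the basic columns requires 5·y_varnish + 3·y_assembly = 39, 1·y_varnish + 1·y_assembly = 9.
Solving: y_varnish = 6, y_assembly = 3.
Reduced cost of stools: c₃ − yᵀa₃ = 1 − (6·1 + 3·1) = 1 − 9 = -8.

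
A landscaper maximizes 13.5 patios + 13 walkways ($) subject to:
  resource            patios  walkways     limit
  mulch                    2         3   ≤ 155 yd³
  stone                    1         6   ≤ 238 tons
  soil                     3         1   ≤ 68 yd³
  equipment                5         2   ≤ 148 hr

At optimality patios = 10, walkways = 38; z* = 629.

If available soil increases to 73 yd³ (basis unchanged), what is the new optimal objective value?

At the optimum: mulch uses 134 of 155 (slack = 21); stone uses 238 of 238 (binding); soil uses 68 of 68 (binding); equipment uses 126 of 148 (slack = 22).
By complementary slackness, y = 0 for the non-binding constraints.
The binding rows give the dual system: 1·y_stone + 3·y_soil = 13.5 and 6·y_stone + 1·y_soil = 13.
Solving: y_stone = 1.5, y_soil = 4.
Δz = y_soil·Δb = 4 × (5) = 20, so new z* = 629 + 20 = 649.

649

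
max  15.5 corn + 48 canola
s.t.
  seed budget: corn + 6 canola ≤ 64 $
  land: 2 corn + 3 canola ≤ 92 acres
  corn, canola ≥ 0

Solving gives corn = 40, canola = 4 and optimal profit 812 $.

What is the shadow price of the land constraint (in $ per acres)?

Check each constraint at x*: seed budget 64/64 (tight); land 92/92 (tight).
From A_Bᵀ y = c: 1·y_seed budget + 2·y_land = 15.5; 6·y_seed budget + 3·y_land = 48.
Solving: y_seed budget = 5.5, y_land = 5.
Shadow price of land = 5.

5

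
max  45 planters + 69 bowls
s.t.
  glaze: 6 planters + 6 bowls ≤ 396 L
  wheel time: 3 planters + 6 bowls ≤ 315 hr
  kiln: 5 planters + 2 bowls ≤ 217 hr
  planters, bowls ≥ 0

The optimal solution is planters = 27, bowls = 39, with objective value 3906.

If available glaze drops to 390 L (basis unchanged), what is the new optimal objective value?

3885

Check each constraint at x*: glaze 396/396 (tight); wheel time 315/315 (tight); kiln 213/217 (slack 4).
Since kiln is not tight, its dual is 0.
Dual feasibility on the basic columns requires 6·y_glaze + 3·y_wheel time = 45, 6·y_glaze + 6·y_wheel time = 69.
→ y_glaze = 3.5 and y_wheel time = 8.
Δz = y_glaze·Δb = 3.5 × (-6) = -21, so new z* = 3906 − 21 = 3885.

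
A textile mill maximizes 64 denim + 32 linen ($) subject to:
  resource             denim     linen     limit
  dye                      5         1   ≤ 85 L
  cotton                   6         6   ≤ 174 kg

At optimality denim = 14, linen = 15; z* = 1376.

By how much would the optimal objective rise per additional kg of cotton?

At the optimum: dye uses 85 of 85 (binding); cotton uses 174 of 174 (binding).
The binding rows give the dual system: 5·y_dye + 6·y_cotton = 64 and 1·y_dye + 6·y_cotton = 32.
This yields shadow prices y_dye = 8, y_cotton = 4.
Shadow price of cotton = 4.

4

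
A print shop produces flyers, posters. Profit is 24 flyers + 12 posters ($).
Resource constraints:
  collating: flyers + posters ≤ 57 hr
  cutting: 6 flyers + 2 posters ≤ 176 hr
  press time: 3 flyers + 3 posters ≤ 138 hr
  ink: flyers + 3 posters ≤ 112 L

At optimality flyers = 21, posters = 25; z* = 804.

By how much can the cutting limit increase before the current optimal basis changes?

100

Binding constraints: cutting, press time. The basis is B = [[6,2],[3,3]] with det 12.
Per unit increase in cutting, x* moves by d = (0.25, -0.25).
The basis stays optimal until posters reaches 0; allowable increase = 100 hr.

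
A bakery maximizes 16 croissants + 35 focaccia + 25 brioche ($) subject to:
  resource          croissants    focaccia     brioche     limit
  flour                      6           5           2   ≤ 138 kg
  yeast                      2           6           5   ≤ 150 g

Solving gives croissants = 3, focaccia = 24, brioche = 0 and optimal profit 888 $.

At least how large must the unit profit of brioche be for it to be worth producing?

27

At the optimum: flour uses 138 of 138 (binding); yeast uses 150 of 150 (binding).
From A_Bᵀ y = c: 6·y_flour + 2·y_yeast = 16; 5·y_flour + 6·y_yeast = 35.
This yields shadow prices y_flour = 1, y_yeast = 5.
brioche enters the basis when its profit ≥ yᵀa₃ = 1·2 + 5·5 = 27.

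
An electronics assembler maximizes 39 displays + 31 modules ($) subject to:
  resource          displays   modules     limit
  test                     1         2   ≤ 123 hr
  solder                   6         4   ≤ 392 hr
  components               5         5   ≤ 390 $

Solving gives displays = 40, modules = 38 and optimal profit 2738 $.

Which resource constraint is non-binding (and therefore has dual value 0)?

test: 116/123 (slack 7)
solder: 392/392 (binding)
components: 390/390 (binding)
By complementary slackness, a constraint with positive slack has shadow price 0 → test.

test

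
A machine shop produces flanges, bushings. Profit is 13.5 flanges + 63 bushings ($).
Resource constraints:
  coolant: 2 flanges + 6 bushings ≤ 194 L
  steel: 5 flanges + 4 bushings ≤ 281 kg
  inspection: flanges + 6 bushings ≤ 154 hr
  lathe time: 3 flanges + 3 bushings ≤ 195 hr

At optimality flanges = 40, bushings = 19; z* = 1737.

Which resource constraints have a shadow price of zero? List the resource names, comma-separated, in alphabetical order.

coolant: 194/194 (binding)
steel: 276/281 (slack 5)
inspection: 154/154 (binding)
lathe time: 177/195 (slack 18)
By complementary slackness, a constraint with positive slack has shadow price 0 → lathe time, steel.

lathe time, steel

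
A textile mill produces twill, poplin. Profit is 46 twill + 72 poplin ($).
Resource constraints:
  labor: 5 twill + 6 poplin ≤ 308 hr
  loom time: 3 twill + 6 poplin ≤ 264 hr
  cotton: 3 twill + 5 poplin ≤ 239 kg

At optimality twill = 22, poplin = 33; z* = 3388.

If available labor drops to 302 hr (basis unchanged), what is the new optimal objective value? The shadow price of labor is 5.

Δb = -6, so new z* = 3388 + (5)·(-6) = 3388 − 30 = 3358.

3358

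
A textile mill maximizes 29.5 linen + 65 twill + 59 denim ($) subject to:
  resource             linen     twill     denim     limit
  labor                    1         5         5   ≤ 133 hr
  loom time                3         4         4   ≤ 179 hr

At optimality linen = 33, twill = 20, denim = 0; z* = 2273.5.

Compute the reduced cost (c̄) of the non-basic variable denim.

At the optimum: labor uses 133 of 133 (binding); loom time uses 179 of 179 (binding).
From A_Bᵀ y = c: 1·y_labor + 3·y_loom time = 29.5; 5·y_labor + 4·y_loom time = 65.
This yields shadow prices y_labor = 7, y_loom time = 7.5.
Reduced cost of denim: c₃ − yᵀa₃ = 59 − (7·5 + 7.5·4) = 59 − 65 = -6.

-6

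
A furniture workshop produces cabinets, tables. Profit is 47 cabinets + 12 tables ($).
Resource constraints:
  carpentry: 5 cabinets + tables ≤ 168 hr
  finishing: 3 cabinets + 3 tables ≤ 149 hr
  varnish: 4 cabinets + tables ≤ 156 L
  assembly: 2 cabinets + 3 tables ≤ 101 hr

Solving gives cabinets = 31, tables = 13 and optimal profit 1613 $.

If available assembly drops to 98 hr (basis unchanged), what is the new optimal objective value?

Check each constraint at x*: carpentry 168/168 (tight); finishing 132/149 (slack 17); varnish 137/156 (slack 19); assembly 101/101 (tight).
Slack constraints have shadow price 0 (complementary slackness).
The binding rows give the dual system: 5·y_carpentry + 2·y_assembly = 47 and 1·y_carpentry + 3·y_assembly = 12.
→ y_carpentry = 9 and y_assembly = 1.
Δz = y_assembly·Δb = 1 × (-3) = -3, so new z* = 1613 − 3 = 1610.

1610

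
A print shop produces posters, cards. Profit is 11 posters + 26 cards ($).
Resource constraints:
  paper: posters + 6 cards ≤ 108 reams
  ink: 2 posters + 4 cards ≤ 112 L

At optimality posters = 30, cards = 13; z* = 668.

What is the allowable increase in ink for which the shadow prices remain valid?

104

Binding constraints: paper, ink. The basis is B = [[1,6],[2,4]] with det -8.
Per unit increase in ink, x* moves by d = (0.75, -0.125).
The basis stays optimal until cards reaches 0; allowable increase = 104 L.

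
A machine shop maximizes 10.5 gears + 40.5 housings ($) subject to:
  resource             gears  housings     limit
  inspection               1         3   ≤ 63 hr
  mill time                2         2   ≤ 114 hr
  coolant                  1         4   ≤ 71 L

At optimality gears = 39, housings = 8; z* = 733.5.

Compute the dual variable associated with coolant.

Check each constraint at x*: inspection 63/63 (tight); mill time 94/114 (slack 20); coolant 71/71 (tight).
Slack constraints have shadow price 0 (complementary slackness).
The binding rows give the dual system: 1·y_inspection + 1·y_coolant = 10.5 and 3·y_inspection + 4·y_coolant = 40.5.
This yields shadow prices y_inspection = 1.5, y_coolant = 9.
Shadow price of coolant = 9.

9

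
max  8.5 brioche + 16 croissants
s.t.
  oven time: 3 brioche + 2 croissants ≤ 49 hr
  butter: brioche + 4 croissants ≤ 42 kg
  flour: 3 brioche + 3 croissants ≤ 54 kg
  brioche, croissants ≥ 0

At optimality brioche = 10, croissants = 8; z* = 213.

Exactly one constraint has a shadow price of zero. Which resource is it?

oven time

oven time: 46/49 (slack 3)
butter: 42/42 (binding)
flour: 54/54 (binding)
By complementary slackness, a constraint with positive slack has shadow price 0 → oven time.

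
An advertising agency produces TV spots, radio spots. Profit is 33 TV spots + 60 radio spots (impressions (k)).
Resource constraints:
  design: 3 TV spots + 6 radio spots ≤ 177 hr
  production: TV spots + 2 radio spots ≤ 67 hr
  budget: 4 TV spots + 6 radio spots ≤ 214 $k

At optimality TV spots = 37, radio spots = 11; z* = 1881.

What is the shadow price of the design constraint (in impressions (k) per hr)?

7

Binding: design and budget. Non-binding: production (8 unused).
Since production is not tight, its dual is 0.
From A_Bᵀ y = c: 3·y_design + 4·y_budget = 33; 6·y_design + 6·y_budget = 60.
→ y_design = 7 and y_budget = 3.
Shadow price of design = 7.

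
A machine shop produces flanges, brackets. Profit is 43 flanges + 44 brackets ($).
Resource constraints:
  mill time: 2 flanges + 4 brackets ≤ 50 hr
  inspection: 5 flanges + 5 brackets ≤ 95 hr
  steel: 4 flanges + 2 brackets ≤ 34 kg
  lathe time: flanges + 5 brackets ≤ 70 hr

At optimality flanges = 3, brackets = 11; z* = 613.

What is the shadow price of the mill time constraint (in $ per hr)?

7.5

At the optimum: mill time uses 50 of 50 (binding); inspection uses 70 of 95 (slack = 25); steel uses 34 of 34 (binding); lathe time uses 58 of 70 (slack = 12).
By complementary slackness, y = 0 for the non-binding constraints.
The binding rows give the dual system: 2·y_mill time + 4·y_steel = 43 and 4·y_mill time + 2·y_steel = 44.
This yields shadow prices y_mill time = 7.5, y_steel = 7.
Shadow price of mill time = 7.5.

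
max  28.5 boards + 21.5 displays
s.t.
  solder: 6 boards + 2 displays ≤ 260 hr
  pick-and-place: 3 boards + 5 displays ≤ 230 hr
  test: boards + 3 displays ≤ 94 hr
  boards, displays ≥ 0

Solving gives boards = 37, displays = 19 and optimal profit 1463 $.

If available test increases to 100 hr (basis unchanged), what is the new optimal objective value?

Check each constraint at x*: solder 260/260 (tight); pick-and-place 206/230 (slack 24); test 94/94 (tight).
Slack constraints have shadow price 0 (complementary slackness).
Dual feasibility on the basic columns requires 6·y_solder + 1·y_test = 28.5, 2·y_solder + 3·y_test = 21.5.
→ y_solder = 4 and y_test = 4.5.
Δz = y_test·Δb = 4.5 × (6) = 27, so new z* = 1463 + 27 = 1490.

1490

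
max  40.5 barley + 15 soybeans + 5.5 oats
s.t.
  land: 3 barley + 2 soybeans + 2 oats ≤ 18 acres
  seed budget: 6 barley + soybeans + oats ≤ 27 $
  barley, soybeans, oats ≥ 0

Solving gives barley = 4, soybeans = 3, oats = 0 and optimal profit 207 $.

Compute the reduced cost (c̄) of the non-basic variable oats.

-9.5

Both land and seed budget are binding at x*.
The binding rows give the dual system: 3·y_land + 6·y_seed budget = 40.5 and 2·y_land + 1·y_seed budget = 15.
This yields shadow prices y_land = 5.5, y_seed budget = 4.
Reduced cost of oats: c₃ − yᵀa₃ = 5.5 − (5.5·2 + 4·1) = 5.5 − 15 = -9.5.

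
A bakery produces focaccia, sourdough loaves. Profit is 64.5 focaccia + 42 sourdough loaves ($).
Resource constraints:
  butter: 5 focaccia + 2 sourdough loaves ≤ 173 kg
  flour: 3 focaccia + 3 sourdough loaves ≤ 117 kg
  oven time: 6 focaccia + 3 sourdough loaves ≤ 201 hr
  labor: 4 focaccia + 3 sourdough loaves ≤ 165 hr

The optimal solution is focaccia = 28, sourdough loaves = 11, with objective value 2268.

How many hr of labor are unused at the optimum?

20

labor used = 4·28 + 3·11 = 145; slack = 165 − 145 = 20.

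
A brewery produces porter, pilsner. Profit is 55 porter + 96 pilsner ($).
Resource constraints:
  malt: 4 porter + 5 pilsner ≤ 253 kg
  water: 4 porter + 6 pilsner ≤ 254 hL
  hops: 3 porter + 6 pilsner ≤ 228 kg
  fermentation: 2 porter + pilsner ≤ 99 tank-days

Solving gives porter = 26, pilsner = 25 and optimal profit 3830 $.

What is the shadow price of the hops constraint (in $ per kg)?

9

Binding: water and hops. Non-binding: malt (24 unused), fermentation (22 unused).
Since malt, fermentation are not tight, their duals are 0.
From A_Bᵀ y = c: 4·y_water + 3·y_hops = 55; 6·y_water + 6·y_hops = 96.
Solving: y_water = 7, y_hops = 9.
Shadow price of hops = 9.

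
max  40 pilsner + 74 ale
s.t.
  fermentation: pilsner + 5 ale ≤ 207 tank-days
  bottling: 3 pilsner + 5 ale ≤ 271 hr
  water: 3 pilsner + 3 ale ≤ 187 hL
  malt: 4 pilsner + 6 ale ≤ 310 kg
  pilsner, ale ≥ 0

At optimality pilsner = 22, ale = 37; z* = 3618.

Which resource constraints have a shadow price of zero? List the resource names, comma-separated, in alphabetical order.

fermentation: 207/207 (binding)
bottling: 251/271 (slack 20)
water: 177/187 (slack 10)
malt: 310/310 (binding)
By complementary slackness, a constraint with positive slack has shadow price 0 → bottling, water.

bottling, water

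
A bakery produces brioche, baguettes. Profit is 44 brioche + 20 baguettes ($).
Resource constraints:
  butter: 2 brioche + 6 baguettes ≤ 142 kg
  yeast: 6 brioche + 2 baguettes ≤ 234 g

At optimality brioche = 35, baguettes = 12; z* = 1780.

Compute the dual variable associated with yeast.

7

Check each constraint at x*: butter 142/142 (tight); yeast 234/234 (tight).
Dual feasibility on the basic columns requires 2·y_butter + 6·y_yeast = 44, 6·y_butter + 2·y_yeast = 20.
This yields shadow prices y_butter = 1, y_yeast = 7.
Shadow price of yeast = 7.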